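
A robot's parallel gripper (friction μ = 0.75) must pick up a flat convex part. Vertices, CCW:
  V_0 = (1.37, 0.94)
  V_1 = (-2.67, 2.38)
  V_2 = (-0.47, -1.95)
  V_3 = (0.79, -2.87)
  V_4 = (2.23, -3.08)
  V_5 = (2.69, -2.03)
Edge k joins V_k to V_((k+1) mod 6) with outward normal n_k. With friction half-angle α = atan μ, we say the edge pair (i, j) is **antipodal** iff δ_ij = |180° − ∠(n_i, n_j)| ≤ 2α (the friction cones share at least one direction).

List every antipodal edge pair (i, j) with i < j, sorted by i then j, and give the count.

α = atan 0.75 = 36.87°;  2α = 73.74°
n_0 = (+0.3357, +0.9420)
n_1 = (-0.8915, -0.4530)
n_2 = (-0.5897, -0.8076)
n_3 = (-0.1443, -0.9895)
n_4 = (+0.9160, -0.4013)
n_5 = (+0.9138, +0.4061)
  (0,1): δ = 43.45°  ✓
  (0,2): δ = 16.52°  ✓
  (0,3): δ = 11.32°  ✓
  (0,4): δ = 85.96°  ·
  (0,5): δ = 133.58°  ·
  (1,2): δ = 153.07°  ·
  (1,3): δ = 125.23°  ·
  (1,4): δ = 50.59°  ✓
  (1,5): δ = 2.97°  ✓
  (2,3): δ = 152.16°  ·
  (2,4): δ = 77.52°  ·
  (2,5): δ = 29.90°  ✓
  (3,4): δ = 105.36°  ·
  (3,5): δ = 57.74°  ✓
  (4,5): δ = 132.38°  ·
antipodal pairs: 7

count = 7; pairs: (0,1), (0,2), (0,3), (1,4), (1,5), (2,5), (3,5)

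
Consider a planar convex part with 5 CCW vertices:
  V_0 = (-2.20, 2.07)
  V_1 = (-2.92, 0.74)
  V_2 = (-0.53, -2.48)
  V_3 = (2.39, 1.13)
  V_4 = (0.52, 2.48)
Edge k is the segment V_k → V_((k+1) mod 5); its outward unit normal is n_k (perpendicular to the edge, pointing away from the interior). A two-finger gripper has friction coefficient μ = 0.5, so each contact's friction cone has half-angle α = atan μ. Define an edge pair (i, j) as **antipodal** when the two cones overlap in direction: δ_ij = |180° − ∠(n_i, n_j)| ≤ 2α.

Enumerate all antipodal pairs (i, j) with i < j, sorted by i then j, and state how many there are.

α = atan 0.5 = 26.57°;  2α = 53.13°
n_0 = (-0.8794, +0.4761)
n_1 = (-0.8030, -0.5960)
n_2 = (+0.7775, -0.6289)
n_3 = (+0.5853, +0.8108)
n_4 = (-0.1491, +0.9888)
  (0,1): δ = 114.99°  ·
  (0,2): δ = 10.54°  ✓
  (0,3): δ = 82.60°  ·
  (0,4): δ = 127.00°  ·
  (1,2): δ = 75.55°  ·
  (1,3): δ = 17.59°  ✓
  (1,4): δ = 61.99°  ·
  (2,3): δ = 86.86°  ·
  (2,4): δ = 42.46°  ✓
  (3,4): δ = 135.60°  ·
antipodal pairs: 3

count = 3; pairs: (0,2), (1,3), (2,4)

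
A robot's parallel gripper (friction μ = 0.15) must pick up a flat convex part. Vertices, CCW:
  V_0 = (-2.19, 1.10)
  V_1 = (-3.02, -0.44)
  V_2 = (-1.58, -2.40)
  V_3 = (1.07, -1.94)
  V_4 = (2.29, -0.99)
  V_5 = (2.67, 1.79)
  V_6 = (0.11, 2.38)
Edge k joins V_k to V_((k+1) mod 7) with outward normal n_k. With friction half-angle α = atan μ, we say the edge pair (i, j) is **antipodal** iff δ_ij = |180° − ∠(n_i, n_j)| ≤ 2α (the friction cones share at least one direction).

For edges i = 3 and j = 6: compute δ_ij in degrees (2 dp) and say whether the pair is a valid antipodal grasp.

α = atan 0.15 = 8.53°;  2α = 17.06°
edge 3: e_3 = (+1.22, +0.95);  n_3 = (+0.6144, -0.7890)
edge 6: e_6 = (-2.30, -1.28);  n_6 = (-0.4863, +0.8738)
∠(n_3, n_6) = 171.19°
δ = |180° − 171.19°| = 8.81°
8.81° ≤ 2α = 17.06°  →  valid

δ = 8.81°, valid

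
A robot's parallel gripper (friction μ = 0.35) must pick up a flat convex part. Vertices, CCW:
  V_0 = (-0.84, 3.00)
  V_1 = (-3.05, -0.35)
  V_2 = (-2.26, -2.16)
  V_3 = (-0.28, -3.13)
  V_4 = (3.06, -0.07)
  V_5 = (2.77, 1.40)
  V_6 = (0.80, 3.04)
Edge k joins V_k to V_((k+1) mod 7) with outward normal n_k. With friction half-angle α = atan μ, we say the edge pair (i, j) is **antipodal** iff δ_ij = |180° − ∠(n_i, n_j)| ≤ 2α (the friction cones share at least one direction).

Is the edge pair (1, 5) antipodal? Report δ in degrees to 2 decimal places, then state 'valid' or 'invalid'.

α = atan 0.35 = 19.29°;  2α = 38.58°
edge 1: e_1 = (+0.79, -1.81);  n_1 = (-0.9165, -0.4000)
edge 5: e_5 = (-1.97, +1.64);  n_5 = (+0.6398, +0.7685)
∠(n_1, n_5) = 153.36°
δ = |180° − 153.36°| = 26.64°
26.64° ≤ 2α = 38.58°  →  valid

δ = 26.64°, valid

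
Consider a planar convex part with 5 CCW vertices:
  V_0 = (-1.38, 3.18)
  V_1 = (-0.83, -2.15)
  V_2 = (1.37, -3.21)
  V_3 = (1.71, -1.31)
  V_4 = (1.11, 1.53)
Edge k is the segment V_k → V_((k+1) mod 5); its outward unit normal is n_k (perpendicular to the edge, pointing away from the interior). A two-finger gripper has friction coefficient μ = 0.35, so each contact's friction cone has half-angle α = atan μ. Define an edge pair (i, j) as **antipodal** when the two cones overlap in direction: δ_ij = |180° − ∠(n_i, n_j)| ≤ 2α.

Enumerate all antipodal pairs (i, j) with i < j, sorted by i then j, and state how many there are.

α = atan 0.35 = 19.29°;  2α = 38.58°
n_0 = (-0.9947, -0.1026)
n_1 = (-0.4341, -0.9009)
n_2 = (+0.9844, -0.1761)
n_3 = (+0.9784, +0.2067)
n_4 = (+0.5524, +0.8336)
  (0,1): δ = 121.62°  ·
  (0,2): δ = 16.04°  ✓
  (0,3): δ = 6.04°  ✓
  (0,4): δ = 50.58°  ·
  (1,2): δ = 74.42°  ·
  (1,3): δ = 52.35°  ·
  (1,4): δ = 7.80°  ✓
  (2,3): δ = 157.93°  ·
  (2,4): δ = 113.38°  ·
  (3,4): δ = 135.46°  ·
antipodal pairs: 3

count = 3; pairs: (0,2), (0,3), (1,4)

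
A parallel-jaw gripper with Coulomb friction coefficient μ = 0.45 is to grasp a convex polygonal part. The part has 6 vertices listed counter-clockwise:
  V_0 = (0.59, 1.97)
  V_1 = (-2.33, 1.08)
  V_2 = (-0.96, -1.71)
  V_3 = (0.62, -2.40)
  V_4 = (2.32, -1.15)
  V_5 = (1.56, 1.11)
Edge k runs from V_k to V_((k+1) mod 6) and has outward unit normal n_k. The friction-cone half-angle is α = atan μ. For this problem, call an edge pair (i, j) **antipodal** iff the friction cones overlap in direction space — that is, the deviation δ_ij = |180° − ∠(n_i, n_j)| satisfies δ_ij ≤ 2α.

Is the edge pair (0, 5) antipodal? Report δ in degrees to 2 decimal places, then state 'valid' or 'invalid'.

δ = 121.49°, invalid

α = atan 0.45 = 24.23°;  2α = 48.46°
edge 0: e_0 = (-2.92, -0.89);  n_0 = (-0.2916, +0.9566)
edge 5: e_5 = (-0.97, +0.86);  n_5 = (+0.6634, +0.7483)
∠(n_0, n_5) = 58.51°
δ = |180° − 58.51°| = 121.49°
121.49° > 2α = 48.46°  →  invalid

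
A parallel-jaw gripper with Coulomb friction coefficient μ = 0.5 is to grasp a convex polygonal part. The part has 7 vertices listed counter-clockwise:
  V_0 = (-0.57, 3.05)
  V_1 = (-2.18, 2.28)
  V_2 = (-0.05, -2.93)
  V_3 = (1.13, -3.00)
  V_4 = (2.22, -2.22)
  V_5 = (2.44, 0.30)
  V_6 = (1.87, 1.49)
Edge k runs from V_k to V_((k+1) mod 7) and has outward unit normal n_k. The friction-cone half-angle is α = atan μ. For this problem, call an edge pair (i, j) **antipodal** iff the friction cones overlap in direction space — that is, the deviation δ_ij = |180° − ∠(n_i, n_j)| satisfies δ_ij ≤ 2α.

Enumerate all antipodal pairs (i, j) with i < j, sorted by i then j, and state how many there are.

count = 6; pairs: (0,2), (0,3), (1,4), (1,5), (1,6), (2,6)

α = atan 0.5 = 26.57°;  2α = 53.13°
n_0 = (-0.4315, +0.9021)
n_1 = (-0.9256, -0.3784)
n_2 = (-0.0592, -0.9982)
n_3 = (+0.5819, -0.8132)
n_4 = (+0.9962, -0.0870)
n_5 = (+0.9019, +0.4320)
n_6 = (+0.5387, +0.8425)
  (0,1): δ = 93.32°  ·
  (0,2): δ = 28.95°  ✓
  (0,3): δ = 10.03°  ✓
  (0,4): δ = 59.45°  ·
  (0,5): δ = 90.03°  ·
  (0,6): δ = 121.85°  ·
  (1,2): δ = 115.63°  ·
  (1,3): δ = 76.65°  ·
  (1,4): δ = 27.23°  ✓
  (1,5): δ = 3.36°  ✓
  (1,6): δ = 35.17°  ✓
  (2,3): δ = 141.02°  ·
  (2,4): δ = 91.59°  ·
  (2,5): δ = 61.01°  ·
  (2,6): δ = 29.20°  ✓
  (3,4): δ = 130.58°  ·
  (3,5): δ = 99.99°  ·
  (3,6): δ = 68.18°  ·
  (4,5): δ = 149.42°  ·
  (4,6): δ = 117.60°  ·
  (5,6): δ = 148.19°  ·
antipodal pairs: 6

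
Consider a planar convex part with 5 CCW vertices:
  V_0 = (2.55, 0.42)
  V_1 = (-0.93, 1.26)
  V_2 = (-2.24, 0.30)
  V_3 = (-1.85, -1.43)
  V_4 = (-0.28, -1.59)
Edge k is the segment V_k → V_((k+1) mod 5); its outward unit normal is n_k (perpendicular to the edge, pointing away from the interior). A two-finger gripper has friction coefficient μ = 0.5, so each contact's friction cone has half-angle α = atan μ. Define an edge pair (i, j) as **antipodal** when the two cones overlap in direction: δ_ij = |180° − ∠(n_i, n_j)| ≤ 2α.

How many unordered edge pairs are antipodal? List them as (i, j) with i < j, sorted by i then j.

count = 4; pairs: (0,3), (0,4), (1,3), (1,4)

α = atan 0.5 = 26.57°;  2α = 53.13°
n_0 = (+0.2346, +0.9721)
n_1 = (-0.5911, +0.8066)
n_2 = (-0.9755, -0.2199)
n_3 = (-0.1014, -0.9948)
n_4 = (+0.5791, -0.8153)
  (0,1): δ = 130.19°  ·
  (0,2): δ = 63.73°  ·
  (0,3): δ = 7.75°  ✓
  (0,4): δ = 48.95°  ✓
  (1,2): δ = 113.53°  ·
  (1,3): δ = 42.05°  ✓
  (1,4): δ = 0.85°  ✓
  (2,3): δ = 108.52°  ·
  (2,4): δ = 67.32°  ·
  (3,4): δ = 138.80°  ·
antipodal pairs: 4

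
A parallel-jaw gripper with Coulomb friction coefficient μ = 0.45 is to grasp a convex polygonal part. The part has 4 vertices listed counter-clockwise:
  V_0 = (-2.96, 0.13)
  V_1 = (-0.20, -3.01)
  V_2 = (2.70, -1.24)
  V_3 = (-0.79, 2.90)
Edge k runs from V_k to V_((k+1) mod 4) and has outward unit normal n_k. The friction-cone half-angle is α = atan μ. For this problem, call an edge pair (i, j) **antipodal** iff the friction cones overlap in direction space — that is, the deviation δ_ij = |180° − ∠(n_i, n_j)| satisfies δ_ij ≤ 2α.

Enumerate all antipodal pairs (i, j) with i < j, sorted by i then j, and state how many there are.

α = atan 0.45 = 24.23°;  2α = 48.46°
n_0 = (-0.7511, -0.6602)
n_1 = (+0.5210, -0.8536)
n_2 = (+0.7646, +0.6445)
n_3 = (-0.7872, +0.6167)
  (0,1): δ = 99.92°  ·
  (0,2): δ = 1.18°  ✓
  (0,3): δ = 100.61°  ·
  (1,2): δ = 81.27°  ·
  (1,3): δ = 20.53°  ✓
  (2,3): δ = 78.21°  ·
antipodal pairs: 2

count = 2; pairs: (0,2), (1,3)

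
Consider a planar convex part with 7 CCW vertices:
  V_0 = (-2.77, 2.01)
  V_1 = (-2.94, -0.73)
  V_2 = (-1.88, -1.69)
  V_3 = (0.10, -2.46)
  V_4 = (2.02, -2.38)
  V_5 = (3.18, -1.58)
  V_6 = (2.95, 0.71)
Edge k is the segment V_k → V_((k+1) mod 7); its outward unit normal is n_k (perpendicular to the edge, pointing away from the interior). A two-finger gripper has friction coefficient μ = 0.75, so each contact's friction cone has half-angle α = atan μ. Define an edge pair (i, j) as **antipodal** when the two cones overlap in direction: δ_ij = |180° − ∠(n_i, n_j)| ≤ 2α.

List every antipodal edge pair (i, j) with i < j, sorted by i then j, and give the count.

α = atan 0.75 = 36.87°;  2α = 73.74°
n_0 = (-0.9981, +0.0619)
n_1 = (-0.6713, -0.7412)
n_2 = (-0.3624, -0.9320)
n_3 = (+0.0416, -0.9991)
n_4 = (+0.5677, -0.8232)
n_5 = (+0.9950, +0.0999)
n_6 = (+0.2216, +0.9751)
  (0,1): δ = 128.62°  ·
  (0,2): δ = 107.70°  ·
  (0,3): δ = 84.06°  ·
  (0,4): δ = 51.86°  ✓
  (0,5): δ = 9.29°  ✓
  (0,6): δ = 80.75°  ·
  (1,2): δ = 159.08°  ·
  (1,3): δ = 135.45°  ·
  (1,4): δ = 103.24°  ·
  (1,5): δ = 42.10°  ✓
  (1,6): δ = 29.36°  ✓
  (2,3): δ = 156.36°  ·
  (2,4): δ = 124.16°  ·
  (2,5): δ = 63.01°  ✓
  (2,6): δ = 8.45°  ✓
  (3,4): δ = 147.79°  ·
  (3,5): δ = 86.65°  ·
  (3,6): δ = 15.19°  ✓
  (4,5): δ = 118.86°  ·
  (4,6): δ = 47.40°  ✓
  (5,6): δ = 108.54°  ·
antipodal pairs: 8

count = 8; pairs: (0,4), (0,5), (1,5), (1,6), (2,5), (2,6), (3,6), (4,6)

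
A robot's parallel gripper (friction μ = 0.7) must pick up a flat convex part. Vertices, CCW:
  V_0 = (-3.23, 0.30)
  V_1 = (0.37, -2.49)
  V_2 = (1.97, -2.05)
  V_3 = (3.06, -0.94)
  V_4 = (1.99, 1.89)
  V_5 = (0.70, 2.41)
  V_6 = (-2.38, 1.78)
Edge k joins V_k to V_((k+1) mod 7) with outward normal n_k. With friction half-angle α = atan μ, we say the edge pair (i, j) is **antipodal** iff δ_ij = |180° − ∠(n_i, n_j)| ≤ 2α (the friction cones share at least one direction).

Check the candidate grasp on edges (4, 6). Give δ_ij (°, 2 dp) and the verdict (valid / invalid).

δ = 97.92°, invalid

α = atan 0.7 = 34.99°;  2α = 69.98°
edge 4: e_4 = (-1.29, +0.52);  n_4 = (+0.3739, +0.9275)
edge 6: e_6 = (-0.85, -1.48);  n_6 = (-0.8672, +0.4980)
∠(n_4, n_6) = 82.08°
δ = |180° − 82.08°| = 97.92°
97.92° > 2α = 69.98°  →  invalid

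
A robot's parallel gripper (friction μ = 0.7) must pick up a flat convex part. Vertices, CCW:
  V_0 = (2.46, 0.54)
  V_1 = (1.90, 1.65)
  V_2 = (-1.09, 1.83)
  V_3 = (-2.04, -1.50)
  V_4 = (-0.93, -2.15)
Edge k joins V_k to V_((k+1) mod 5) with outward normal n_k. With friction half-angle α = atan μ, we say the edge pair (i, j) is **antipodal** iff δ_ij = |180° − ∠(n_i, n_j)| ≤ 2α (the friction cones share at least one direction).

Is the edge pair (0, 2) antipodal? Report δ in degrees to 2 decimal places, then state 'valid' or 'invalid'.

α = atan 0.7 = 34.99°;  2α = 69.98°
edge 0: e_0 = (-0.56, +1.11);  n_0 = (+0.8928, +0.4504)
edge 2: e_2 = (-0.95, -3.33);  n_2 = (-0.9616, +0.2743)
∠(n_0, n_2) = 137.31°
δ = |180° − 137.31°| = 42.69°
42.69° ≤ 2α = 69.98°  →  valid

δ = 42.69°, valid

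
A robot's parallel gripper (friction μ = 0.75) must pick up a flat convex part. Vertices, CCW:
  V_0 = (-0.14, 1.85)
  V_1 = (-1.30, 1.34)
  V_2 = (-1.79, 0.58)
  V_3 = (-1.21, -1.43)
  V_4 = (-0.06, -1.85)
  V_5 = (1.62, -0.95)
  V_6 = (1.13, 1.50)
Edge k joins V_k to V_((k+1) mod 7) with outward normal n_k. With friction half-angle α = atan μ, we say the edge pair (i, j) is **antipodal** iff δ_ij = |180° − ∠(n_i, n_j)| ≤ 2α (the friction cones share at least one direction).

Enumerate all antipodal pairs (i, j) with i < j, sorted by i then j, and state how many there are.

α = atan 0.75 = 36.87°;  2α = 73.74°
n_0 = (-0.4025, +0.9154)
n_1 = (-0.8405, +0.5419)
n_2 = (-0.9608, -0.2772)
n_3 = (-0.3431, -0.9393)
n_4 = (+0.4722, -0.8815)
n_5 = (+0.9806, +0.1961)
n_6 = (+0.2657, +0.9641)
  (0,1): δ = 146.54°  ·
  (0,2): δ = 97.64°  ·
  (0,3): δ = 43.80°  ✓
  (0,4): δ = 4.45°  ✓
  (0,5): δ = 77.58°  ·
  (0,6): δ = 140.86°  ·
  (1,2): δ = 131.09°  ·
  (1,3): δ = 77.25°  ·
  (1,4): δ = 29.01°  ✓
  (1,5): δ = 44.12°  ✓
  (1,6): δ = 107.40°  ·
  (2,3): δ = 126.16°  ·
  (2,4): δ = 77.92°  ·
  (2,5): δ = 4.79°  ✓
  (2,6): δ = 58.50°  ✓
  (3,4): δ = 131.76°  ·
  (3,5): δ = 58.63°  ✓
  (3,6): δ = 4.66°  ✓
  (4,5): δ = 106.87°  ·
  (4,6): δ = 43.59°  ✓
  (5,6): δ = 116.72°  ·
antipodal pairs: 9

count = 9; pairs: (0,3), (0,4), (1,4), (1,5), (2,5), (2,6), (3,5), (3,6), (4,6)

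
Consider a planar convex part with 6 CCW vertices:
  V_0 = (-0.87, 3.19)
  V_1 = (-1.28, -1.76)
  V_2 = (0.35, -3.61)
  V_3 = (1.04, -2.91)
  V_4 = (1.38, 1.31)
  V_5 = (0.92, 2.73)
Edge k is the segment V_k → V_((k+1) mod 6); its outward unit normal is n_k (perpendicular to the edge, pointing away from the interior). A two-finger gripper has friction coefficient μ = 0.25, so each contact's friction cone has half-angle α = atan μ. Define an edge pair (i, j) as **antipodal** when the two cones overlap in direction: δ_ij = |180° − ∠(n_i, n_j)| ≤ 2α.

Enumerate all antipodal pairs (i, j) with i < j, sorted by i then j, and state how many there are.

α = atan 0.25 = 14.04°;  2α = 28.07°
n_0 = (-0.9966, +0.0825)
n_1 = (-0.7503, -0.6611)
n_2 = (+0.7122, -0.7020)
n_3 = (+0.9968, -0.0803)
n_4 = (+0.9513, +0.3082)
n_5 = (+0.2489, +0.9685)
  (0,1): δ = 133.88°  ·
  (0,2): δ = 39.85°  ·
  (0,3): δ = 0.13°  ✓
  (0,4): δ = 22.68°  ✓
  (0,5): δ = 80.32°  ·
  (1,2): δ = 85.97°  ·
  (1,3): δ = 45.99°  ·
  (1,4): δ = 23.43°  ✓
  (1,5): δ = 34.21°  ·
  (2,3): δ = 140.02°  ·
  (2,4): δ = 117.46°  ·
  (2,5): δ = 59.82°  ·
  (3,4): δ = 157.44°  ·
  (3,5): δ = 99.81°  ·
  (4,5): δ = 122.36°  ·
antipodal pairs: 3

count = 3; pairs: (0,3), (0,4), (1,4)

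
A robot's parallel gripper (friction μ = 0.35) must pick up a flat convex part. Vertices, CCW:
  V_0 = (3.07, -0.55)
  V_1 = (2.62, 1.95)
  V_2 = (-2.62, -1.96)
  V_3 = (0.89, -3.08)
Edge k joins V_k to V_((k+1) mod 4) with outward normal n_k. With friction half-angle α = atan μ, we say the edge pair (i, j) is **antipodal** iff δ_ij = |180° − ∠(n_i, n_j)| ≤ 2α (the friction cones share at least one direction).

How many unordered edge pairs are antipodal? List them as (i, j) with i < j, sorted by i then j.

count = 1; pairs: (1,3)

α = atan 0.35 = 19.29°;  2α = 38.58°
n_0 = (+0.9842, +0.1772)
n_1 = (-0.5980, +0.8015)
n_2 = (-0.3040, -0.9527)
n_3 = (+0.7576, -0.6528)
  (0,1): δ = 63.47°  ·
  (0,2): δ = 62.10°  ·
  (0,3): δ = 129.05°  ·
  (1,2): δ = 54.43°  ·
  (1,3): δ = 12.52°  ✓
  (2,3): δ = 113.05°  ·
antipodal pairs: 1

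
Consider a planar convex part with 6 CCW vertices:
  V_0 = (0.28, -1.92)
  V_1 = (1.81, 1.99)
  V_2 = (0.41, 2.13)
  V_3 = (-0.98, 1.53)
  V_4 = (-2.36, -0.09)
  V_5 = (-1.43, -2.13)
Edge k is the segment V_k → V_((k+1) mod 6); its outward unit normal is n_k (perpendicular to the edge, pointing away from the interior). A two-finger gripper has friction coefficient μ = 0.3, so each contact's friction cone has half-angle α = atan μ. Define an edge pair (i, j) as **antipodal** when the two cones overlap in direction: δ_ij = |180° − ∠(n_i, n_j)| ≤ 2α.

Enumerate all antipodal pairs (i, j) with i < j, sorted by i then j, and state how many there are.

count = 3; pairs: (0,3), (1,5), (2,5)

α = atan 0.3 = 16.70°;  2α = 33.40°
n_0 = (+0.9312, -0.3644)
n_1 = (+0.0995, +0.9950)
n_2 = (-0.3963, +0.9181)
n_3 = (-0.7612, +0.6485)
n_4 = (-0.9099, -0.4148)
n_5 = (+0.1219, -0.9925)
  (0,1): δ = 74.34°  ·
  (0,2): δ = 45.28°  ·
  (0,3): δ = 19.06°  ✓
  (0,4): δ = 45.88°  ·
  (0,5): δ = 118.37°  ·
  (1,2): δ = 150.94°  ·
  (1,3): δ = 124.72°  ·
  (1,4): δ = 59.78°  ·
  (1,5): δ = 12.71°  ✓
  (2,3): δ = 153.77°  ·
  (2,4): δ = 88.84°  ·
  (2,5): δ = 16.35°  ✓
  (3,4): δ = 115.07°  ·
  (3,5): δ = 42.57°  ·
  (4,5): δ = 107.51°  ·
antipodal pairs: 3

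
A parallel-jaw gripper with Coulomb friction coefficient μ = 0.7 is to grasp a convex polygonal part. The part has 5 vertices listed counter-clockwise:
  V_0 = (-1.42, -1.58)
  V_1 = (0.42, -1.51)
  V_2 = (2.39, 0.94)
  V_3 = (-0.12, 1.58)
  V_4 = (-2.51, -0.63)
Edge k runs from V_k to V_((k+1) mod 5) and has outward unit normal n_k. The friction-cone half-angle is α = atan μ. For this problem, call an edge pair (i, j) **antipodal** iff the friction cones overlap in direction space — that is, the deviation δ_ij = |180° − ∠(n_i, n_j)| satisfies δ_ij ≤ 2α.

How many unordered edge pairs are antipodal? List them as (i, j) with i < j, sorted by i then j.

count = 5; pairs: (0,2), (0,3), (1,2), (1,3), (2,4)

α = atan 0.7 = 34.99°;  2α = 69.98°
n_0 = (+0.0380, -0.9993)
n_1 = (+0.7793, -0.6266)
n_2 = (+0.2471, +0.9690)
n_3 = (-0.6789, +0.7342)
n_4 = (-0.6570, -0.7539)
  (0,1): δ = 130.98°  ·
  (0,2): δ = 16.48°  ✓
  (0,3): δ = 40.58°  ✓
  (0,4): δ = 136.75°  ·
  (1,2): δ = 65.50°  ✓
  (1,3): δ = 8.44°  ✓
  (1,4): δ = 87.73°  ·
  (2,3): δ = 122.94°  ·
  (2,4): δ = 26.77°  ✓
  (3,4): δ = 83.83°  ·
antipodal pairs: 5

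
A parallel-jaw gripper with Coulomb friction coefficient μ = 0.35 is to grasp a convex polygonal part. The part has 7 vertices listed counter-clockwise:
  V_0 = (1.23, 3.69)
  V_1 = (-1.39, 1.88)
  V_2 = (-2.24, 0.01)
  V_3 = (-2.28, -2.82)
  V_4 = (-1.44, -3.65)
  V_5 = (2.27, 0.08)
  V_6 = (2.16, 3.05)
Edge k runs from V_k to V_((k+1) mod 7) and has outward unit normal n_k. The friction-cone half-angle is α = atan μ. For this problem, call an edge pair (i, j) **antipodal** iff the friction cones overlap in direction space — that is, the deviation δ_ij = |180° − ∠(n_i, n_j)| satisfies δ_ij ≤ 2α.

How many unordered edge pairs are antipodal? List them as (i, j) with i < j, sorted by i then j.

α = atan 0.35 = 19.29°;  2α = 38.58°
n_0 = (-0.5684, +0.8228)
n_1 = (-0.9104, +0.4138)
n_2 = (-0.9999, +0.0141)
n_3 = (-0.7029, -0.7113)
n_4 = (+0.7090, -0.7052)
n_5 = (+0.9993, +0.0370)
n_6 = (+0.5669, +0.8238)
  (0,1): δ = 149.08°  ·
  (0,2): δ = 125.45°  ·
  (0,3): δ = 79.30°  ·
  (0,4): δ = 10.52°  ✓
  (0,5): δ = 57.48°  ·
  (0,6): δ = 110.83°  ·
  (1,2): δ = 156.37°  ·
  (1,3): δ = 110.21°  ·
  (1,4): δ = 20.40°  ✓
  (1,5): δ = 26.57°  ✓
  (1,6): δ = 79.91°  ·
  (2,3): δ = 133.85°  ·
  (2,4): δ = 44.04°  ·
  (2,5): δ = 2.93°  ✓
  (2,6): δ = 56.28°  ·
  (3,4): δ = 90.19°  ·
  (3,5): δ = 43.22°  ·
  (3,6): δ = 10.12°  ✓
  (4,5): δ = 133.03°  ·
  (4,6): δ = 79.69°  ·
  (5,6): δ = 126.66°  ·
antipodal pairs: 5

count = 5; pairs: (0,4), (1,4), (1,5), (2,5), (3,6)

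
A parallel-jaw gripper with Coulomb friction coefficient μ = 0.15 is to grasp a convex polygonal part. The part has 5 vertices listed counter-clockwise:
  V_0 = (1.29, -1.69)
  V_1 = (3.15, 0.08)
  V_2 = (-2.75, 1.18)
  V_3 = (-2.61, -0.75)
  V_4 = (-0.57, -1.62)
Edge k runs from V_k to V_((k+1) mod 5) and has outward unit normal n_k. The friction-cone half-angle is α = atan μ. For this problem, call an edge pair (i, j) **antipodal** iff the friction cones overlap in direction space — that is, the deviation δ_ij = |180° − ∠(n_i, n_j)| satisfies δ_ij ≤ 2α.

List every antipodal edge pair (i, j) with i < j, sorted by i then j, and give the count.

α = atan 0.15 = 8.53°;  2α = 17.06°
n_0 = (+0.6894, -0.7244)
n_1 = (+0.1833, +0.9831)
n_2 = (-0.9974, -0.0723)
n_3 = (-0.3923, -0.9198)
n_4 = (-0.0376, -0.9993)
  (0,1): δ = 54.14°  ·
  (0,2): δ = 50.57°  ·
  (0,3): δ = 113.32°  ·
  (0,4): δ = 134.26°  ·
  (1,2): δ = 75.29°  ·
  (1,3): δ = 12.54°  ✓
  (1,4): δ = 8.41°  ✓
  (2,3): δ = 117.25°  ·
  (2,4): δ = 96.30°  ·
  (3,4): δ = 159.06°  ·
antipodal pairs: 2

count = 2; pairs: (1,3), (1,4)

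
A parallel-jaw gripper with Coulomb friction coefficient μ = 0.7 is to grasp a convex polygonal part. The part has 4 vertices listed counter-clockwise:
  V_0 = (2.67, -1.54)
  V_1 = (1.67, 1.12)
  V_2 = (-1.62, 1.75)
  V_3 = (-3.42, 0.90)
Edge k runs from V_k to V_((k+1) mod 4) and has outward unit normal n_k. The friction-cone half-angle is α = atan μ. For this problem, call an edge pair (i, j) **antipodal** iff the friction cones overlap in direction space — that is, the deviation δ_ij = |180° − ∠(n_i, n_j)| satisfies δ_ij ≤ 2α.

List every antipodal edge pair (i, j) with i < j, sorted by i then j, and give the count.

α = atan 0.7 = 34.99°;  2α = 69.98°
n_0 = (+0.9360, +0.3519)
n_1 = (+0.1881, +0.9822)
n_2 = (-0.4270, +0.9042)
n_3 = (-0.3719, -0.9283)
  (0,1): δ = 121.44°  ·
  (0,2): δ = 85.33°  ·
  (0,3): δ = 47.56°  ✓
  (1,2): δ = 143.88°  ·
  (1,3): δ = 10.99°  ✓
  (2,3): δ = 47.11°  ✓
antipodal pairs: 3

count = 3; pairs: (0,3), (1,3), (2,3)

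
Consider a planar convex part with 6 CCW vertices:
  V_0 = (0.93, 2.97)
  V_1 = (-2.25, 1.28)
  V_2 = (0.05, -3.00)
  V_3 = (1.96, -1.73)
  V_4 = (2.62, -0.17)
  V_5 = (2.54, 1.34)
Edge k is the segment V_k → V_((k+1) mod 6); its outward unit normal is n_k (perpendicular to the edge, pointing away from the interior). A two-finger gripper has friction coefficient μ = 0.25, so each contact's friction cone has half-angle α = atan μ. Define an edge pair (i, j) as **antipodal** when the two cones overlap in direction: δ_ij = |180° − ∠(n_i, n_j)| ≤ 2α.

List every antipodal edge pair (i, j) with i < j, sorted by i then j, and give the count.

count = 3; pairs: (0,2), (1,4), (1,5)

α = atan 0.25 = 14.04°;  2α = 28.07°
n_0 = (-0.4693, +0.8830)
n_1 = (-0.8809, -0.4734)
n_2 = (+0.5537, -0.8327)
n_3 = (+0.9210, -0.3896)
n_4 = (+0.9986, +0.0529)
n_5 = (+0.7115, +0.7027)
  (0,1): δ = 89.74°  ·
  (0,2): δ = 5.63°  ✓
  (0,3): δ = 39.08°  ·
  (0,4): δ = 65.04°  ·
  (0,5): δ = 106.66°  ·
  (1,2): δ = 84.63°  ·
  (1,3): δ = 51.18°  ·
  (1,4): δ = 25.22°  ✓
  (1,5): δ = 16.39°  ✓
  (2,3): δ = 146.55°  ·
  (2,4): δ = 120.59°  ·
  (2,5): δ = 78.97°  ·
  (3,4): δ = 154.04°  ·
  (3,5): δ = 112.42°  ·
  (4,5): δ = 138.39°  ·
antipodal pairs: 3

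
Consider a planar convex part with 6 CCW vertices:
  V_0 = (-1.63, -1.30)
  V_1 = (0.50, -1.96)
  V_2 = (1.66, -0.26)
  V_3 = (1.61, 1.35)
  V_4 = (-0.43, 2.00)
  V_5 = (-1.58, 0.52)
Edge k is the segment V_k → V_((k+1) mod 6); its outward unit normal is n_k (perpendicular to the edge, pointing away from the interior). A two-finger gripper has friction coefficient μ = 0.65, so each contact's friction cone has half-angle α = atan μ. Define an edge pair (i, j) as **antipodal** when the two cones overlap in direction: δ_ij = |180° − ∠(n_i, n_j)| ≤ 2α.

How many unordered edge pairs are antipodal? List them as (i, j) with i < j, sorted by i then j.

α = atan 0.65 = 33.02°;  2α = 66.05°
n_0 = (-0.2960, -0.9552)
n_1 = (+0.8260, -0.5636)
n_2 = (+0.9995, +0.0310)
n_3 = (+0.3036, +0.9528)
n_4 = (-0.7896, +0.6136)
n_5 = (-0.9996, +0.0275)
  (0,1): δ = 107.09°  ·
  (0,2): δ = 71.01°  ·
  (0,3): δ = 0.46°  ✓
  (0,4): δ = 69.37°  ·
  (0,5): δ = 105.64°  ·
  (1,2): δ = 143.91°  ·
  (1,3): δ = 73.37°  ·
  (1,4): δ = 3.54°  ✓
  (1,5): δ = 32.73°  ✓
  (2,3): δ = 109.45°  ·
  (2,4): δ = 39.63°  ✓
  (2,5): δ = 3.35°  ✓
  (3,4): δ = 110.17°  ·
  (3,5): δ = 73.90°  ·
  (4,5): δ = 143.73°  ·
antipodal pairs: 5

count = 5; pairs: (0,3), (1,4), (1,5), (2,4), (2,5)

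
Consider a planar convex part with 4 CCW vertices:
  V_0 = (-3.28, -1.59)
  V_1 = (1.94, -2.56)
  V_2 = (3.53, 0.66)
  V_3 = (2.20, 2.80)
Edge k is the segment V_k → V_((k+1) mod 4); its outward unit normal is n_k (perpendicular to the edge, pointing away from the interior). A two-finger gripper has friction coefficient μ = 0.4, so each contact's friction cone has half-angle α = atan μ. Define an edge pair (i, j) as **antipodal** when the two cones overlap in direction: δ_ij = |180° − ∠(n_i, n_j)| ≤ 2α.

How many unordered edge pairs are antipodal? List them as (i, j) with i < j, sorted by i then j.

α = atan 0.4 = 21.80°;  2α = 43.60°
n_0 = (-0.1827, -0.9832)
n_1 = (+0.8966, -0.4428)
n_2 = (+0.8493, +0.5279)
n_3 = (-0.6252, +0.7805)
  (0,1): δ = 105.75°  ·
  (0,2): δ = 47.61°  ·
  (0,3): δ = 49.22°  ·
  (1,2): δ = 121.86°  ·
  (1,3): δ = 25.02°  ✓
  (2,3): δ = 83.16°  ·
antipodal pairs: 1

count = 1; pairs: (1,3)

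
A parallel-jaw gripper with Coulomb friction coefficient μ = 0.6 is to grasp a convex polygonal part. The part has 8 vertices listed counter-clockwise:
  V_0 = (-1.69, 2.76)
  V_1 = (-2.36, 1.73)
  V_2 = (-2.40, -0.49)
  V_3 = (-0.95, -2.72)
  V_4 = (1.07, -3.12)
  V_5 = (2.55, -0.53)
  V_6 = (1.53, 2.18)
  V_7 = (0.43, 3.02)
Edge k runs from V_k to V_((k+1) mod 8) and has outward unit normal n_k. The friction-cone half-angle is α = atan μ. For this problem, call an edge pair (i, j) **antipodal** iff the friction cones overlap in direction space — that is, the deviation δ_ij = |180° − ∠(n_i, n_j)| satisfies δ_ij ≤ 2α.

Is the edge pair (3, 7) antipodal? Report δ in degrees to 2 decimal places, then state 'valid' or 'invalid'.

δ = 18.19°, valid

α = atan 0.6 = 30.96°;  2α = 61.93°
edge 3: e_3 = (+2.02, -0.40);  n_3 = (-0.1942, -0.9810)
edge 7: e_7 = (-2.12, -0.26);  n_7 = (-0.1217, +0.9926)
∠(n_3, n_7) = 161.81°
δ = |180° − 161.81°| = 18.19°
18.19° ≤ 2α = 61.93°  →  valid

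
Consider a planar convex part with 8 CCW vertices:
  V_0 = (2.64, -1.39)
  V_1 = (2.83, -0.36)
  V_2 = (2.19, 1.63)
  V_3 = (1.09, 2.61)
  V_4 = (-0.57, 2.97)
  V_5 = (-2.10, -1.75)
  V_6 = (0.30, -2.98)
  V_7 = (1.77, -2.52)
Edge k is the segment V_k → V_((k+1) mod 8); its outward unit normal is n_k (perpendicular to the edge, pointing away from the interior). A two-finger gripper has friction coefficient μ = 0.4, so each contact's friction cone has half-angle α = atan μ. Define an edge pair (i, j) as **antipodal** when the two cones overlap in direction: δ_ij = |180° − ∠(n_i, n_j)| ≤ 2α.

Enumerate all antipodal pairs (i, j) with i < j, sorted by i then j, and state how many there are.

count = 6; pairs: (0,4), (1,4), (2,5), (3,5), (3,6), (4,7)

α = atan 0.4 = 21.80°;  2α = 43.60°
n_0 = (+0.9834, -0.1814)
n_1 = (+0.9520, +0.3062)
n_2 = (+0.6652, +0.7467)
n_3 = (+0.2119, +0.9773)
n_4 = (-0.9513, +0.3084)
n_5 = (-0.4561, -0.8899)
n_6 = (+0.2986, -0.9544)
n_7 = (+0.7924, -0.6100)
  (0,1): δ = 151.72°  ·
  (0,2): δ = 121.25°  ·
  (0,3): δ = 91.78°  ·
  (0,4): δ = 7.51°  ✓
  (0,5): δ = 73.32°  ·
  (0,6): δ = 117.83°  ·
  (0,7): δ = 152.86°  ·
  (1,2): δ = 149.53°  ·
  (1,3): δ = 120.06°  ·
  (1,4): δ = 35.79°  ✓
  (1,5): δ = 45.04°  ·
  (1,6): δ = 89.55°  ·
  (1,7): δ = 124.58°  ·
  (2,3): δ = 150.54°  ·
  (2,4): δ = 66.26°  ·
  (2,5): δ = 14.56°  ✓
  (2,6): δ = 59.07°  ·
  (2,7): δ = 94.11°  ·
  (3,4): δ = 95.72°  ·
  (3,5): δ = 14.90°  ✓
  (3,6): δ = 29.61°  ✓
  (3,7): δ = 64.64°  ·
  (4,5): δ = 99.17°  ·
  (4,6): δ = 54.66°  ·
  (4,7): δ = 19.63°  ✓
  (5,6): δ = 135.49°  ·
  (5,7): δ = 100.46°  ·
  (6,7): δ = 144.97°  ·
antipodal pairs: 6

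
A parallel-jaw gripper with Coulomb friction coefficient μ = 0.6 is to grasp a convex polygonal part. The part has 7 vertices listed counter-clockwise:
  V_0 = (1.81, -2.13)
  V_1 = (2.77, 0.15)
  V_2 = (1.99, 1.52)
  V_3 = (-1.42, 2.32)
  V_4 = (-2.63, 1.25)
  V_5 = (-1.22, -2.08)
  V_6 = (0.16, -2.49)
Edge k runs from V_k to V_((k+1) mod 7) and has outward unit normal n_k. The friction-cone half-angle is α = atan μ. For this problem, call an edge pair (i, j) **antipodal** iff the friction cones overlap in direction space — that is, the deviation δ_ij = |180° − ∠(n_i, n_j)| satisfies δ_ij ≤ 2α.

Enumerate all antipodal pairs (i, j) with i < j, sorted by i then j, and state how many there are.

count = 9; pairs: (0,3), (0,4), (1,4), (1,5), (2,4), (2,5), (2,6), (3,5), (3,6)

α = atan 0.6 = 30.96°;  2α = 61.93°
n_0 = (+0.9216, -0.3881)
n_1 = (+0.8690, +0.4948)
n_2 = (+0.2284, +0.9736)
n_3 = (-0.6624, +0.7491)
n_4 = (-0.9209, -0.3899)
n_5 = (-0.2848, -0.9586)
n_6 = (+0.2132, -0.9770)
  (0,1): δ = 127.51°  ·
  (0,2): δ = 80.37°  ·
  (0,3): δ = 25.68°  ✓
  (0,4): δ = 45.78°  ✓
  (0,5): δ = 96.29°  ·
  (0,6): δ = 125.14°  ·
  (1,2): δ = 132.86°  ·
  (1,3): δ = 78.17°  ·
  (1,4): δ = 6.71°  ✓
  (1,5): δ = 43.80°  ✓
  (1,6): δ = 72.65°  ·
  (2,3): δ = 125.31°  ·
  (2,4): δ = 53.85°  ✓
  (2,5): δ = 3.34°  ✓
  (2,6): δ = 25.51°  ✓
  (3,4): δ = 108.54°  ·
  (3,5): δ = 58.03°  ✓
  (3,6): δ = 29.18°  ✓
  (4,5): δ = 129.50°  ·
  (4,6): δ = 100.64°  ·
  (5,6): δ = 151.15°  ·
antipodal pairs: 9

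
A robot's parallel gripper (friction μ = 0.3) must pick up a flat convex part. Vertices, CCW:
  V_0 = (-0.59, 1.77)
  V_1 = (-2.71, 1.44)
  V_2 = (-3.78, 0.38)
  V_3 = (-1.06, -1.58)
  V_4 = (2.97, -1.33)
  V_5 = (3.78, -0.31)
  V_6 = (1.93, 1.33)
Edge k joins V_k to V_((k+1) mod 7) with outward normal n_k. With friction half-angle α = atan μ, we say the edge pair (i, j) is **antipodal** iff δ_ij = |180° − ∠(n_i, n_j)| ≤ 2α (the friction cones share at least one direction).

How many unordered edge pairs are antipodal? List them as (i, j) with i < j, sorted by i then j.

α = atan 0.3 = 16.70°;  2α = 33.40°
n_0 = (-0.1538, +0.9881)
n_1 = (-0.7038, +0.7104)
n_2 = (-0.5846, -0.8113)
n_3 = (+0.0619, -0.9981)
n_4 = (+0.7831, -0.6219)
n_5 = (+0.6634, +0.7483)
n_6 = (+0.1720, +0.9851)
  (0,1): δ = 144.12°  ·
  (0,2): δ = 44.62°  ·
  (0,3): δ = 5.30°  ✓
  (0,4): δ = 42.70°  ·
  (0,5): δ = 129.60°  ·
  (0,6): δ = 161.25°  ·
  (1,2): δ = 80.51°  ·
  (1,3): δ = 41.18°  ·
  (1,4): δ = 6.82°  ✓
  (1,5): δ = 93.71°  ·
  (1,6): δ = 125.36°  ·
  (2,3): δ = 140.67°  ·
  (2,4): δ = 92.68°  ·
  (2,5): δ = 5.78°  ✓
  (2,6): δ = 25.87°  ✓
  (3,4): δ = 132.00°  ·
  (3,5): δ = 45.11°  ·
  (3,6): δ = 13.45°  ✓
  (4,5): δ = 93.10°  ·
  (4,6): δ = 61.45°  ·
  (5,6): δ = 148.35°  ·
antipodal pairs: 5

count = 5; pairs: (0,3), (1,4), (2,5), (2,6), (3,6)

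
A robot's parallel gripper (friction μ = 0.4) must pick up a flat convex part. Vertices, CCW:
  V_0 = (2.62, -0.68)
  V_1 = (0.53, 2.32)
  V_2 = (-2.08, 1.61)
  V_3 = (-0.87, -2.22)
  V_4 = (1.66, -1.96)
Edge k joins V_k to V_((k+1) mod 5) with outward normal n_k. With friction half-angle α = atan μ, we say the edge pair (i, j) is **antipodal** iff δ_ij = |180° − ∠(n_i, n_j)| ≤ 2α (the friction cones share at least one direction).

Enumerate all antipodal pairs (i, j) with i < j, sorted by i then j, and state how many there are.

α = atan 0.4 = 21.80°;  2α = 43.60°
n_0 = (+0.8205, +0.5716)
n_1 = (-0.2625, +0.9649)
n_2 = (-0.9535, -0.3013)
n_3 = (+0.1022, -0.9948)
n_4 = (+0.8000, -0.6000)
  (0,1): δ = 109.65°  ·
  (0,2): δ = 17.33°  ✓
  (0,3): δ = 61.00°  ·
  (0,4): δ = 108.27°  ·
  (1,2): δ = 87.69°  ·
  (1,3): δ = 9.35°  ✓
  (1,4): δ = 37.91°  ✓
  (2,3): δ = 101.67°  ·
  (2,4): δ = 54.40°  ·
  (3,4): δ = 132.74°  ·
antipodal pairs: 3

count = 3; pairs: (0,2), (1,3), (1,4)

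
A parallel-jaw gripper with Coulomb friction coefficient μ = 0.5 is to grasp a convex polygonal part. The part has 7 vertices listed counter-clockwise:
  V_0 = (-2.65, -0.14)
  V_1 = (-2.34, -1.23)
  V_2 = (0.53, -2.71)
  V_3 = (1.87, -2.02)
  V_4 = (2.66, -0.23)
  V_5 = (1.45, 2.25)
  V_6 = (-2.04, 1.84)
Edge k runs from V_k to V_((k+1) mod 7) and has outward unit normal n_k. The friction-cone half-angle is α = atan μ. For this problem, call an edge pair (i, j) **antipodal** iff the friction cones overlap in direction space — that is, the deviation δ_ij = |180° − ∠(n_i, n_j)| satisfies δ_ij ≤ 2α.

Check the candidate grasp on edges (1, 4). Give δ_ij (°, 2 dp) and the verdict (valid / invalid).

δ = 36.71°, valid

α = atan 0.5 = 26.57°;  2α = 53.13°
edge 1: e_1 = (+2.87, -1.48);  n_1 = (-0.4583, -0.8888)
edge 4: e_4 = (-1.21, +2.48);  n_4 = (+0.8987, +0.4385)
∠(n_1, n_4) = 143.29°
δ = |180° − 143.29°| = 36.71°
36.71° ≤ 2α = 53.13°  →  valid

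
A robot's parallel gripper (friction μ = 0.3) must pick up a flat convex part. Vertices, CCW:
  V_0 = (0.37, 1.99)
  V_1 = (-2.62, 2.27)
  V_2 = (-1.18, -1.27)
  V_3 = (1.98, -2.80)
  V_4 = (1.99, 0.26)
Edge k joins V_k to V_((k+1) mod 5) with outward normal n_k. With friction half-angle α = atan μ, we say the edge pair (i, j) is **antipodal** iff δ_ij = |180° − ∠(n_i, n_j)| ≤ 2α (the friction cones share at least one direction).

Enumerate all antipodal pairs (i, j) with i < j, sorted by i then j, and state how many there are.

count = 4; pairs: (0,2), (1,3), (1,4), (2,4)

α = atan 0.3 = 16.70°;  2α = 33.40°
n_0 = (+0.0932, +0.9956)
n_1 = (-0.9263, -0.3768)
n_2 = (-0.4358, -0.9001)
n_3 = (+1.0000, -0.0033)
n_4 = (+0.7299, +0.6835)
  (0,1): δ = 62.51°  ·
  (0,2): δ = 20.49°  ✓
  (0,3): δ = 95.16°  ·
  (0,4): δ = 138.47°  ·
  (1,2): δ = 137.97°  ·
  (1,3): δ = 22.32°  ✓
  (1,4): δ = 20.98°  ✓
  (2,3): δ = 64.35°  ·
  (2,4): δ = 21.05°  ✓
  (3,4): δ = 136.69°  ·
antipodal pairs: 4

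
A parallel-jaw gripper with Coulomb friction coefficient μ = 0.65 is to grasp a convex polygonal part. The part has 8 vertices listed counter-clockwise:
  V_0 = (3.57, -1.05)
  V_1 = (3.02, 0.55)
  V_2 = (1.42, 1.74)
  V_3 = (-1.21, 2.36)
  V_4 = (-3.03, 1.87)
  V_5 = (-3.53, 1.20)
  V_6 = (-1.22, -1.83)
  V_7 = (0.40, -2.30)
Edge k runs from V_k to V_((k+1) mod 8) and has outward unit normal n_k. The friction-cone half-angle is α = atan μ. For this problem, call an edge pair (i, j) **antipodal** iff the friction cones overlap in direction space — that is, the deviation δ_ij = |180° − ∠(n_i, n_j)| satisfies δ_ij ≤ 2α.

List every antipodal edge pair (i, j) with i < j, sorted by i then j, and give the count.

α = atan 0.65 = 33.02°;  2α = 66.05°
n_0 = (+0.9457, +0.3251)
n_1 = (+0.5968, +0.8024)
n_2 = (+0.2295, +0.9733)
n_3 = (-0.2600, +0.9656)
n_4 = (-0.8014, +0.5981)
n_5 = (-0.7953, -0.6063)
n_6 = (-0.2786, -0.9604)
n_7 = (+0.3668, -0.9303)
  (0,1): δ = 145.61°  ·
  (0,2): δ = 122.24°  ·
  (0,3): δ = 93.90°  ·
  (0,4): δ = 55.70°  ✓
  (0,5): δ = 18.35°  ✓
  (0,6): δ = 54.85°  ✓
  (0,7): δ = 92.55°  ·
  (1,2): δ = 156.62°  ·
  (1,3): δ = 128.29°  ·
  (1,4): δ = 90.09°  ·
  (1,5): δ = 16.04°  ✓
  (1,6): δ = 20.46°  ✓
  (1,7): δ = 58.16°  ✓
  (2,3): δ = 151.67°  ·
  (2,4): δ = 113.47°  ·
  (2,5): δ = 39.41°  ✓
  (2,6): δ = 2.91°  ✓
  (2,7): δ = 34.79°  ✓
  (3,4): δ = 141.80°  ·
  (3,5): δ = 67.75°  ·
  (3,6): δ = 31.25°  ✓
  (3,7): δ = 6.45°  ✓
  (4,5): δ = 105.95°  ·
  (4,6): δ = 69.45°  ·
  (4,7): δ = 31.75°  ✓
  (5,6): δ = 143.50°  ·
  (5,7): δ = 105.80°  ·
  (6,7): δ = 142.30°  ·
antipodal pairs: 12

count = 12; pairs: (0,4), (0,5), (0,6), (1,5), (1,6), (1,7), (2,5), (2,6), (2,7), (3,6), (3,7), (4,7)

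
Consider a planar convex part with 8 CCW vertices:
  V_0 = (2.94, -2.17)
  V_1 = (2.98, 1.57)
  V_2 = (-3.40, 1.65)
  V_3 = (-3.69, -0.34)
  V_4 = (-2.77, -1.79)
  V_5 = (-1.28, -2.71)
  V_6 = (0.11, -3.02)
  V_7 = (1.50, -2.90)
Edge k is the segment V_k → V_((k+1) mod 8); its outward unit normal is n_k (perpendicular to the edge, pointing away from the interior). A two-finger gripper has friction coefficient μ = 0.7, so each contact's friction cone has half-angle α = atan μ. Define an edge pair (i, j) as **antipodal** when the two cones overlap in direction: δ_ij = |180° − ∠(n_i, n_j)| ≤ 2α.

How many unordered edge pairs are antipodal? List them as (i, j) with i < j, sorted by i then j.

count = 9; pairs: (0,2), (0,3), (0,4), (1,3), (1,4), (1,5), (1,6), (1,7), (2,7)

α = atan 0.7 = 34.99°;  2α = 69.98°
n_0 = (+0.9999, -0.0107)
n_1 = (+0.0125, +0.9999)
n_2 = (-0.9895, +0.1442)
n_3 = (-0.8444, -0.5357)
n_4 = (-0.5254, -0.8509)
n_5 = (-0.2177, -0.9760)
n_6 = (+0.0860, -0.9963)
n_7 = (+0.4522, -0.8919)
  (0,1): δ = 90.11°  ·
  (0,2): δ = 7.68°  ✓
  (0,3): δ = 33.01°  ✓
  (0,4): δ = 58.92°  ✓
  (0,5): δ = 78.04°  ·
  (0,6): δ = 95.55°  ·
  (0,7): δ = 117.50°  ·
  (1,2): δ = 97.57°  ·
  (1,3): δ = 56.89°  ✓
  (1,4): δ = 30.97°  ✓
  (1,5): δ = 11.85°  ✓
  (1,6): δ = 5.65°  ✓
  (1,7): δ = 27.60°  ✓
  (2,3): δ = 139.31°  ·
  (2,4): δ = 113.40°  ·
  (2,5): δ = 94.28°  ·
  (2,6): δ = 76.77°  ·
  (2,7): δ = 54.83°  ✓
  (3,4): δ = 154.09°  ·
  (3,5): δ = 134.97°  ·
  (3,6): δ = 117.46°  ·
  (3,7): δ = 95.51°  ·
  (4,5): δ = 160.88°  ·
  (4,6): δ = 143.37°  ·
  (4,7): δ = 121.42°  ·
  (5,6): δ = 162.49°  ·
  (5,7): δ = 140.55°  ·
  (6,7): δ = 158.05°  ·
antipodal pairs: 9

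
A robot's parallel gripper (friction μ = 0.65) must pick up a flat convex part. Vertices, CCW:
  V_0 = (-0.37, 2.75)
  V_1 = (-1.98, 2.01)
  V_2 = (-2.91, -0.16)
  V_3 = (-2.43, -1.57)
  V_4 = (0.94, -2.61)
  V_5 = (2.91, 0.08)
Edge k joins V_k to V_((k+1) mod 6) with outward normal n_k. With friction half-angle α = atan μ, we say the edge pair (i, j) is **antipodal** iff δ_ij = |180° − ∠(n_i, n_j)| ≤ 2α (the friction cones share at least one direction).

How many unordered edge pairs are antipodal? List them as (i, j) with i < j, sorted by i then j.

count = 6; pairs: (0,3), (0,4), (1,4), (2,4), (2,5), (3,5)

α = atan 0.65 = 33.02°;  2α = 66.05°
n_0 = (-0.4176, +0.9086)
n_1 = (-0.9191, +0.3939)
n_2 = (-0.9466, -0.3223)
n_3 = (-0.2949, -0.9555)
n_4 = (+0.8068, -0.5908)
n_5 = (+0.6313, +0.7755)
  (0,1): δ = 137.88°  ·
  (0,2): δ = 95.88°  ·
  (0,3): δ = 41.84°  ✓
  (0,4): δ = 29.10°  ✓
  (0,5): δ = 116.17°  ·
  (1,2): δ = 138.00°  ·
  (1,3): δ = 83.95°  ·
  (1,4): δ = 13.02°  ✓
  (1,5): δ = 74.05°  ·
  (2,3): δ = 125.95°  ·
  (2,4): δ = 55.02°  ✓
  (2,5): δ = 32.05°  ✓
  (3,4): δ = 109.07°  ·
  (3,5): δ = 22.00°  ✓
  (4,5): δ = 92.93°  ·
antipodal pairs: 6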